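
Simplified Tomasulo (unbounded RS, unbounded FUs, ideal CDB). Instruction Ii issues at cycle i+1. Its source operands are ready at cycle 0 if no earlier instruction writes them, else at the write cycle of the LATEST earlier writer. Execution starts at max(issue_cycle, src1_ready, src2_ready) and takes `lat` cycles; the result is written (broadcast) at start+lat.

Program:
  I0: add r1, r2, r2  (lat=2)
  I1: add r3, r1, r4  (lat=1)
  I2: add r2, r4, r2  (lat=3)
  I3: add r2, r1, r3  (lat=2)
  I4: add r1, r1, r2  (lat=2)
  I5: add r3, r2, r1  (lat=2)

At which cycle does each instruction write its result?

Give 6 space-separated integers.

Answer: 3 4 6 6 8 10

Derivation:
I0 add r1: issue@1 deps=(None,None) exec_start@1 write@3
I1 add r3: issue@2 deps=(0,None) exec_start@3 write@4
I2 add r2: issue@3 deps=(None,None) exec_start@3 write@6
I3 add r2: issue@4 deps=(0,1) exec_start@4 write@6
I4 add r1: issue@5 deps=(0,3) exec_start@6 write@8
I5 add r3: issue@6 deps=(3,4) exec_start@8 write@10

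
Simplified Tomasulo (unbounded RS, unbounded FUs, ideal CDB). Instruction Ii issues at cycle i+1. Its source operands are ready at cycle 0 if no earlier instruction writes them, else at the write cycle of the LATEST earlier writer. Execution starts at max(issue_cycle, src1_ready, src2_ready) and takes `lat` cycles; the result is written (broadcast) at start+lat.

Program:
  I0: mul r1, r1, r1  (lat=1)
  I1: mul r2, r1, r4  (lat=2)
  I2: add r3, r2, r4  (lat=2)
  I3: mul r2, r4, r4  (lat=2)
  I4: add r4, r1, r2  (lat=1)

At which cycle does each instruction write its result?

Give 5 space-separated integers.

Answer: 2 4 6 6 7

Derivation:
I0 mul r1: issue@1 deps=(None,None) exec_start@1 write@2
I1 mul r2: issue@2 deps=(0,None) exec_start@2 write@4
I2 add r3: issue@3 deps=(1,None) exec_start@4 write@6
I3 mul r2: issue@4 deps=(None,None) exec_start@4 write@6
I4 add r4: issue@5 deps=(0,3) exec_start@6 write@7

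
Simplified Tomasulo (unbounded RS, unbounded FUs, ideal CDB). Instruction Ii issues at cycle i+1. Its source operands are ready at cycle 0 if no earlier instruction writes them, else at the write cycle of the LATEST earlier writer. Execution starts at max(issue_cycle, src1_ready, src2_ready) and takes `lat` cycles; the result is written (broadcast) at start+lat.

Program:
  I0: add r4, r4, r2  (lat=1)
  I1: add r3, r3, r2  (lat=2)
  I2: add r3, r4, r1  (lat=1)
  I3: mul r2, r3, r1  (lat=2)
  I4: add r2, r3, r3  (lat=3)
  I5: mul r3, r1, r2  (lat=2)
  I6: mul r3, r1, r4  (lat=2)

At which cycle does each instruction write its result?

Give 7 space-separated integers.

I0 add r4: issue@1 deps=(None,None) exec_start@1 write@2
I1 add r3: issue@2 deps=(None,None) exec_start@2 write@4
I2 add r3: issue@3 deps=(0,None) exec_start@3 write@4
I3 mul r2: issue@4 deps=(2,None) exec_start@4 write@6
I4 add r2: issue@5 deps=(2,2) exec_start@5 write@8
I5 mul r3: issue@6 deps=(None,4) exec_start@8 write@10
I6 mul r3: issue@7 deps=(None,0) exec_start@7 write@9

Answer: 2 4 4 6 8 10 9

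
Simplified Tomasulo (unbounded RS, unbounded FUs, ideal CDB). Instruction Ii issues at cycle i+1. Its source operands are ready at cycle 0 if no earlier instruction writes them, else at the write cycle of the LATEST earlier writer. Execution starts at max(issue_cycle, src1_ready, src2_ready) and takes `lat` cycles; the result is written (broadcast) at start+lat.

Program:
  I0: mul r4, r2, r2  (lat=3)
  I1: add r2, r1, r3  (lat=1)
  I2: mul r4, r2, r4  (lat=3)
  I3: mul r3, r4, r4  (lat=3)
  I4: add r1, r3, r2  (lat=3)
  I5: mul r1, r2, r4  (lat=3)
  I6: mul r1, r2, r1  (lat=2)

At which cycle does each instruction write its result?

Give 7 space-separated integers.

Answer: 4 3 7 10 13 10 12

Derivation:
I0 mul r4: issue@1 deps=(None,None) exec_start@1 write@4
I1 add r2: issue@2 deps=(None,None) exec_start@2 write@3
I2 mul r4: issue@3 deps=(1,0) exec_start@4 write@7
I3 mul r3: issue@4 deps=(2,2) exec_start@7 write@10
I4 add r1: issue@5 deps=(3,1) exec_start@10 write@13
I5 mul r1: issue@6 deps=(1,2) exec_start@7 write@10
I6 mul r1: issue@7 deps=(1,5) exec_start@10 write@12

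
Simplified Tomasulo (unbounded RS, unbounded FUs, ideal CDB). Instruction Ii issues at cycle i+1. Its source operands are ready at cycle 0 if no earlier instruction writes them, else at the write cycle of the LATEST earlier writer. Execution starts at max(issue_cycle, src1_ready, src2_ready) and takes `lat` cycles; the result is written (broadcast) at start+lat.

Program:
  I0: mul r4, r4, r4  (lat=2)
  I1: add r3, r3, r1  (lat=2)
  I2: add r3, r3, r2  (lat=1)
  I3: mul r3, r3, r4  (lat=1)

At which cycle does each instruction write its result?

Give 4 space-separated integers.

Answer: 3 4 5 6

Derivation:
I0 mul r4: issue@1 deps=(None,None) exec_start@1 write@3
I1 add r3: issue@2 deps=(None,None) exec_start@2 write@4
I2 add r3: issue@3 deps=(1,None) exec_start@4 write@5
I3 mul r3: issue@4 deps=(2,0) exec_start@5 write@6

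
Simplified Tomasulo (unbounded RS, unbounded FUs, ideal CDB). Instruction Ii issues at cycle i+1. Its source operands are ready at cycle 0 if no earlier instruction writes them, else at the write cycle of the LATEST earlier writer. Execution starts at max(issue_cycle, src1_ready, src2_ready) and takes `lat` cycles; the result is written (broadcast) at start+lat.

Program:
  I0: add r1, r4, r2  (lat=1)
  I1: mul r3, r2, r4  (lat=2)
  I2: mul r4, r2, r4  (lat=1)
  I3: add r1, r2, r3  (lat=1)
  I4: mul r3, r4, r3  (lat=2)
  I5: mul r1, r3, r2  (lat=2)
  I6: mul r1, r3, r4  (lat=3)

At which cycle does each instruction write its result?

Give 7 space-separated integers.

I0 add r1: issue@1 deps=(None,None) exec_start@1 write@2
I1 mul r3: issue@2 deps=(None,None) exec_start@2 write@4
I2 mul r4: issue@3 deps=(None,None) exec_start@3 write@4
I3 add r1: issue@4 deps=(None,1) exec_start@4 write@5
I4 mul r3: issue@5 deps=(2,1) exec_start@5 write@7
I5 mul r1: issue@6 deps=(4,None) exec_start@7 write@9
I6 mul r1: issue@7 deps=(4,2) exec_start@7 write@10

Answer: 2 4 4 5 7 9 10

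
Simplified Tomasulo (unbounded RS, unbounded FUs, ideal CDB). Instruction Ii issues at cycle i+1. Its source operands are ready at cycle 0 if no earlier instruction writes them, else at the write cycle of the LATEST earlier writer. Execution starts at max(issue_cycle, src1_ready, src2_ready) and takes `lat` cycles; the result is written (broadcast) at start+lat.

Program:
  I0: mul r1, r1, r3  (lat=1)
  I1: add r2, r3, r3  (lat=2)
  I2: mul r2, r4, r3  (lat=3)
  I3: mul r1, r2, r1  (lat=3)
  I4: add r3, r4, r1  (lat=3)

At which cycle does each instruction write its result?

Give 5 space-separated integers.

I0 mul r1: issue@1 deps=(None,None) exec_start@1 write@2
I1 add r2: issue@2 deps=(None,None) exec_start@2 write@4
I2 mul r2: issue@3 deps=(None,None) exec_start@3 write@6
I3 mul r1: issue@4 deps=(2,0) exec_start@6 write@9
I4 add r3: issue@5 deps=(None,3) exec_start@9 write@12

Answer: 2 4 6 9 12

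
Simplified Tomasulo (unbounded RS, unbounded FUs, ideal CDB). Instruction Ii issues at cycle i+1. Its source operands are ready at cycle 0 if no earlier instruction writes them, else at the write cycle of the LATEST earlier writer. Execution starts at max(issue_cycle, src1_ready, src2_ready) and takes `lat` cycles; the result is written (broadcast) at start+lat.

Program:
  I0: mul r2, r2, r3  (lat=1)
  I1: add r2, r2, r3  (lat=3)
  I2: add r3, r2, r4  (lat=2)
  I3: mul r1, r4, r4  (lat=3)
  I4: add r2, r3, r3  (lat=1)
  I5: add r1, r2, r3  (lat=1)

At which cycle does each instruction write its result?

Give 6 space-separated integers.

Answer: 2 5 7 7 8 9

Derivation:
I0 mul r2: issue@1 deps=(None,None) exec_start@1 write@2
I1 add r2: issue@2 deps=(0,None) exec_start@2 write@5
I2 add r3: issue@3 deps=(1,None) exec_start@5 write@7
I3 mul r1: issue@4 deps=(None,None) exec_start@4 write@7
I4 add r2: issue@5 deps=(2,2) exec_start@7 write@8
I5 add r1: issue@6 deps=(4,2) exec_start@8 write@9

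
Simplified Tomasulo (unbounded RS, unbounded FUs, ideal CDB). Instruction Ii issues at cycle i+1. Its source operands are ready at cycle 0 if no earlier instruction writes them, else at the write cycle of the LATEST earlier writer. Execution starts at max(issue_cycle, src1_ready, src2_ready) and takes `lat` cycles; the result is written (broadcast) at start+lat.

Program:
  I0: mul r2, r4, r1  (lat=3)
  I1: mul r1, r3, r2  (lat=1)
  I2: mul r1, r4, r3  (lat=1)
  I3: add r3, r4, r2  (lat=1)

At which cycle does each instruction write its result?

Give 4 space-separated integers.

I0 mul r2: issue@1 deps=(None,None) exec_start@1 write@4
I1 mul r1: issue@2 deps=(None,0) exec_start@4 write@5
I2 mul r1: issue@3 deps=(None,None) exec_start@3 write@4
I3 add r3: issue@4 deps=(None,0) exec_start@4 write@5

Answer: 4 5 4 5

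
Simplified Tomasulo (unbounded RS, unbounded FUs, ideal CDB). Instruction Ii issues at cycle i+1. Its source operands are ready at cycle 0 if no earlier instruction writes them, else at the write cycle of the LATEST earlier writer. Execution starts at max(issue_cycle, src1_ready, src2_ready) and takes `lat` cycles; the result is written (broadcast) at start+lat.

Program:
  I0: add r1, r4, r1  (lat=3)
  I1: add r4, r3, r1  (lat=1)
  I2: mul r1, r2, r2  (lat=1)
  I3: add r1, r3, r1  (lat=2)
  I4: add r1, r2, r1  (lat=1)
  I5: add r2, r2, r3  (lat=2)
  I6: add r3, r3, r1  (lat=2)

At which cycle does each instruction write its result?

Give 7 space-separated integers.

Answer: 4 5 4 6 7 8 9

Derivation:
I0 add r1: issue@1 deps=(None,None) exec_start@1 write@4
I1 add r4: issue@2 deps=(None,0) exec_start@4 write@5
I2 mul r1: issue@3 deps=(None,None) exec_start@3 write@4
I3 add r1: issue@4 deps=(None,2) exec_start@4 write@6
I4 add r1: issue@5 deps=(None,3) exec_start@6 write@7
I5 add r2: issue@6 deps=(None,None) exec_start@6 write@8
I6 add r3: issue@7 deps=(None,4) exec_start@7 write@9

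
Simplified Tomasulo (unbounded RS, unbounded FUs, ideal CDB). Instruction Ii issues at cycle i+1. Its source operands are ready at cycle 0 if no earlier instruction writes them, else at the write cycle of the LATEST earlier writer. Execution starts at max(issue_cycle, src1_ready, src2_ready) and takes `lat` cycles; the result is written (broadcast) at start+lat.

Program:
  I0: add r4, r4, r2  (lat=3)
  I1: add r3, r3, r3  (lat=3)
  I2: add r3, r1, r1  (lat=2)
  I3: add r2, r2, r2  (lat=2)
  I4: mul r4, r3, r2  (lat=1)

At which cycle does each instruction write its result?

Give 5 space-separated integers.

I0 add r4: issue@1 deps=(None,None) exec_start@1 write@4
I1 add r3: issue@2 deps=(None,None) exec_start@2 write@5
I2 add r3: issue@3 deps=(None,None) exec_start@3 write@5
I3 add r2: issue@4 deps=(None,None) exec_start@4 write@6
I4 mul r4: issue@5 deps=(2,3) exec_start@6 write@7

Answer: 4 5 5 6 7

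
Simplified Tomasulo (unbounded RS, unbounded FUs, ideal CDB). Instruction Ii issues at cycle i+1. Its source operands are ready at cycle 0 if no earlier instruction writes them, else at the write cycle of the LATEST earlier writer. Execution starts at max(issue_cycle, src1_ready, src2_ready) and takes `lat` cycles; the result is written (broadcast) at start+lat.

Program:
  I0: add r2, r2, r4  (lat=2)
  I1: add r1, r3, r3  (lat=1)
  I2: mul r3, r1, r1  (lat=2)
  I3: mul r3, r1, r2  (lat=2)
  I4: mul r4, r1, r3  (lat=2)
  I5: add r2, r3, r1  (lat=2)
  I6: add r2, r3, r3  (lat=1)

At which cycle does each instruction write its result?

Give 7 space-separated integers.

I0 add r2: issue@1 deps=(None,None) exec_start@1 write@3
I1 add r1: issue@2 deps=(None,None) exec_start@2 write@3
I2 mul r3: issue@3 deps=(1,1) exec_start@3 write@5
I3 mul r3: issue@4 deps=(1,0) exec_start@4 write@6
I4 mul r4: issue@5 deps=(1,3) exec_start@6 write@8
I5 add r2: issue@6 deps=(3,1) exec_start@6 write@8
I6 add r2: issue@7 deps=(3,3) exec_start@7 write@8

Answer: 3 3 5 6 8 8 8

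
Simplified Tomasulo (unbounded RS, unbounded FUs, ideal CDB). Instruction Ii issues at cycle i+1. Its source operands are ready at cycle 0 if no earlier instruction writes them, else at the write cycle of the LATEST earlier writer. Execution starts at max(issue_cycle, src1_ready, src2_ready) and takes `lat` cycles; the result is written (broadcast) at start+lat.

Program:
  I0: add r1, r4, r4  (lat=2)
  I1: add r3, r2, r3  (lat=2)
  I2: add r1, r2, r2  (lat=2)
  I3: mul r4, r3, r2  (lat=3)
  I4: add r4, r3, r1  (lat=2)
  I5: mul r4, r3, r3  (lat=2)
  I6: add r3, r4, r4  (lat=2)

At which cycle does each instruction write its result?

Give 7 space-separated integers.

I0 add r1: issue@1 deps=(None,None) exec_start@1 write@3
I1 add r3: issue@2 deps=(None,None) exec_start@2 write@4
I2 add r1: issue@3 deps=(None,None) exec_start@3 write@5
I3 mul r4: issue@4 deps=(1,None) exec_start@4 write@7
I4 add r4: issue@5 deps=(1,2) exec_start@5 write@7
I5 mul r4: issue@6 deps=(1,1) exec_start@6 write@8
I6 add r3: issue@7 deps=(5,5) exec_start@8 write@10

Answer: 3 4 5 7 7 8 10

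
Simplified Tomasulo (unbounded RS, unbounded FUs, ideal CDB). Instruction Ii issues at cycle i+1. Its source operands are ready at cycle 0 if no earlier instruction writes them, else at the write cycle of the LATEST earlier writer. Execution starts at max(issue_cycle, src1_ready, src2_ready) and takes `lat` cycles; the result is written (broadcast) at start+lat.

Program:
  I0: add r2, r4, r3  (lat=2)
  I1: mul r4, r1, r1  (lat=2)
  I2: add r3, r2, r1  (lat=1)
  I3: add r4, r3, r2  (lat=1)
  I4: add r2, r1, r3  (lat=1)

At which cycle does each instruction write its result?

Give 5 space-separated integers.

Answer: 3 4 4 5 6

Derivation:
I0 add r2: issue@1 deps=(None,None) exec_start@1 write@3
I1 mul r4: issue@2 deps=(None,None) exec_start@2 write@4
I2 add r3: issue@3 deps=(0,None) exec_start@3 write@4
I3 add r4: issue@4 deps=(2,0) exec_start@4 write@5
I4 add r2: issue@5 deps=(None,2) exec_start@5 write@6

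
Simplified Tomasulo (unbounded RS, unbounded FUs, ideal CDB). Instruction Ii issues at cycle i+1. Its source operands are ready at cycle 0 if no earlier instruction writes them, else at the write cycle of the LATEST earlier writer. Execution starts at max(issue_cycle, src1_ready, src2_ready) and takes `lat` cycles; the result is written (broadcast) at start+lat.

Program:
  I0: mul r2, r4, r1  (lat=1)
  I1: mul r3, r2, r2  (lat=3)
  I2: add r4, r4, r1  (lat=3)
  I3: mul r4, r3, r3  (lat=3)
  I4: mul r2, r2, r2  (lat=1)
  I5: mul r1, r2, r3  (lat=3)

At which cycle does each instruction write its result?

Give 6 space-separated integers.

Answer: 2 5 6 8 6 9

Derivation:
I0 mul r2: issue@1 deps=(None,None) exec_start@1 write@2
I1 mul r3: issue@2 deps=(0,0) exec_start@2 write@5
I2 add r4: issue@3 deps=(None,None) exec_start@3 write@6
I3 mul r4: issue@4 deps=(1,1) exec_start@5 write@8
I4 mul r2: issue@5 deps=(0,0) exec_start@5 write@6
I5 mul r1: issue@6 deps=(4,1) exec_start@6 write@9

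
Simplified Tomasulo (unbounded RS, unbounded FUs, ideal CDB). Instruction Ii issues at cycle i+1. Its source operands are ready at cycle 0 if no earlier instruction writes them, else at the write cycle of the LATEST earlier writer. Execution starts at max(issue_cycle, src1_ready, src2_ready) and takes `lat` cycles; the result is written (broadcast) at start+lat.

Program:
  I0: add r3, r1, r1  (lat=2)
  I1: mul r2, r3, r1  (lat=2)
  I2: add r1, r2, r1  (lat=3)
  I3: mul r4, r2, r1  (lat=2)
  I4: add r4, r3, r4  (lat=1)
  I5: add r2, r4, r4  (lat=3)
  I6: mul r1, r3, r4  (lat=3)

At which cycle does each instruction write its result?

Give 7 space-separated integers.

I0 add r3: issue@1 deps=(None,None) exec_start@1 write@3
I1 mul r2: issue@2 deps=(0,None) exec_start@3 write@5
I2 add r1: issue@3 deps=(1,None) exec_start@5 write@8
I3 mul r4: issue@4 deps=(1,2) exec_start@8 write@10
I4 add r4: issue@5 deps=(0,3) exec_start@10 write@11
I5 add r2: issue@6 deps=(4,4) exec_start@11 write@14
I6 mul r1: issue@7 deps=(0,4) exec_start@11 write@14

Answer: 3 5 8 10 11 14 14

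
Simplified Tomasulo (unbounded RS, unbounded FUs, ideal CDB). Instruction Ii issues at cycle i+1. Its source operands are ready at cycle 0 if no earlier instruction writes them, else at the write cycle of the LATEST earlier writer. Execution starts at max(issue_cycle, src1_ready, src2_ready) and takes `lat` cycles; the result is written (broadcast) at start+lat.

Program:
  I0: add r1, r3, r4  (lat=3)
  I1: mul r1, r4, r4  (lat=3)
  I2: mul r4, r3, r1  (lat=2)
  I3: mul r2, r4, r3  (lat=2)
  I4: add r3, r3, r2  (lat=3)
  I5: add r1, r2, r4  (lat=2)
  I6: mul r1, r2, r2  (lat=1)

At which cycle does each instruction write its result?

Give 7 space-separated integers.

I0 add r1: issue@1 deps=(None,None) exec_start@1 write@4
I1 mul r1: issue@2 deps=(None,None) exec_start@2 write@5
I2 mul r4: issue@3 deps=(None,1) exec_start@5 write@7
I3 mul r2: issue@4 deps=(2,None) exec_start@7 write@9
I4 add r3: issue@5 deps=(None,3) exec_start@9 write@12
I5 add r1: issue@6 deps=(3,2) exec_start@9 write@11
I6 mul r1: issue@7 deps=(3,3) exec_start@9 write@10

Answer: 4 5 7 9 12 11 10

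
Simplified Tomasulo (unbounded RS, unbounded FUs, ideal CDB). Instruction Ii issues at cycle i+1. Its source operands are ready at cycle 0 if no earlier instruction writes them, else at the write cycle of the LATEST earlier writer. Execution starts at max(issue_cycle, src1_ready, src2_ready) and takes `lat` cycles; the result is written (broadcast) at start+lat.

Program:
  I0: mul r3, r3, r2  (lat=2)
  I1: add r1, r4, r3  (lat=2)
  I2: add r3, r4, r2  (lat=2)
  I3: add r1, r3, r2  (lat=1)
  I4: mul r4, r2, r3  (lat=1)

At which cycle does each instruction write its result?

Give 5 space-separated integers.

Answer: 3 5 5 6 6

Derivation:
I0 mul r3: issue@1 deps=(None,None) exec_start@1 write@3
I1 add r1: issue@2 deps=(None,0) exec_start@3 write@5
I2 add r3: issue@3 deps=(None,None) exec_start@3 write@5
I3 add r1: issue@4 deps=(2,None) exec_start@5 write@6
I4 mul r4: issue@5 deps=(None,2) exec_start@5 write@6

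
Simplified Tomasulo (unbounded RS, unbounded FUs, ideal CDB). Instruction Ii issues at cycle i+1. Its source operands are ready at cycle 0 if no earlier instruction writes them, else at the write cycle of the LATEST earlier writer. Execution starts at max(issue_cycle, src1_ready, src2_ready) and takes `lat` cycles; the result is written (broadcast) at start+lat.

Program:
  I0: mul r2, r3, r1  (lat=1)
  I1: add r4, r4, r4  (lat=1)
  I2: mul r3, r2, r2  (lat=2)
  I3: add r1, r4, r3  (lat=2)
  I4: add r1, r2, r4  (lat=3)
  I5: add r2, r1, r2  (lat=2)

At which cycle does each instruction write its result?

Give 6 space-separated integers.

Answer: 2 3 5 7 8 10

Derivation:
I0 mul r2: issue@1 deps=(None,None) exec_start@1 write@2
I1 add r4: issue@2 deps=(None,None) exec_start@2 write@3
I2 mul r3: issue@3 deps=(0,0) exec_start@3 write@5
I3 add r1: issue@4 deps=(1,2) exec_start@5 write@7
I4 add r1: issue@5 deps=(0,1) exec_start@5 write@8
I5 add r2: issue@6 deps=(4,0) exec_start@8 write@10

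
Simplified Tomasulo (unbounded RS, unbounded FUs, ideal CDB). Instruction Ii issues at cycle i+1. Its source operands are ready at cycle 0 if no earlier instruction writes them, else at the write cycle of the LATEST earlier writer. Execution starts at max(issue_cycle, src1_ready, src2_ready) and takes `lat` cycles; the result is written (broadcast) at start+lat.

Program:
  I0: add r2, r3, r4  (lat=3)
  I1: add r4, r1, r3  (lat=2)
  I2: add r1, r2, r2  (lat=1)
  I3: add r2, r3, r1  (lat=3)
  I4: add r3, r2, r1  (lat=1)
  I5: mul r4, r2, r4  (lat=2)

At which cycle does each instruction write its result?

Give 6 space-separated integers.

Answer: 4 4 5 8 9 10

Derivation:
I0 add r2: issue@1 deps=(None,None) exec_start@1 write@4
I1 add r4: issue@2 deps=(None,None) exec_start@2 write@4
I2 add r1: issue@3 deps=(0,0) exec_start@4 write@5
I3 add r2: issue@4 deps=(None,2) exec_start@5 write@8
I4 add r3: issue@5 deps=(3,2) exec_start@8 write@9
I5 mul r4: issue@6 deps=(3,1) exec_start@8 write@10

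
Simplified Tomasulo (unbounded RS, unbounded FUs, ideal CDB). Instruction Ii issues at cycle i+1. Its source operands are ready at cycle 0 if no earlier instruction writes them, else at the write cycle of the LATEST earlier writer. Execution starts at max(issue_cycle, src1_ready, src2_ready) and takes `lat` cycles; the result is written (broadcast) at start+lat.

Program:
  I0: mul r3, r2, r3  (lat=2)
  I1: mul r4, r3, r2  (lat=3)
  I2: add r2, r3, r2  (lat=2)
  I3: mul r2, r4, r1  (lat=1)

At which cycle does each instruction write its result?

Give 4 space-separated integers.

I0 mul r3: issue@1 deps=(None,None) exec_start@1 write@3
I1 mul r4: issue@2 deps=(0,None) exec_start@3 write@6
I2 add r2: issue@3 deps=(0,None) exec_start@3 write@5
I3 mul r2: issue@4 deps=(1,None) exec_start@6 write@7

Answer: 3 6 5 7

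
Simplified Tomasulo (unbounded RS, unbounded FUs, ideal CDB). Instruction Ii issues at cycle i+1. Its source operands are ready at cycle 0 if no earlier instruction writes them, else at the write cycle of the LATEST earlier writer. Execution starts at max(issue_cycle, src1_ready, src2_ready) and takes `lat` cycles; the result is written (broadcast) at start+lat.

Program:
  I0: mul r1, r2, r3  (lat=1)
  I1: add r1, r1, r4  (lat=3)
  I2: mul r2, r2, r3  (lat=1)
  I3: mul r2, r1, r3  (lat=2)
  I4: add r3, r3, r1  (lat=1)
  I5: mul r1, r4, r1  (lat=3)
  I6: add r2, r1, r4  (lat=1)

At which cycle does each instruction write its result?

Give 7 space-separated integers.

Answer: 2 5 4 7 6 9 10

Derivation:
I0 mul r1: issue@1 deps=(None,None) exec_start@1 write@2
I1 add r1: issue@2 deps=(0,None) exec_start@2 write@5
I2 mul r2: issue@3 deps=(None,None) exec_start@3 write@4
I3 mul r2: issue@4 deps=(1,None) exec_start@5 write@7
I4 add r3: issue@5 deps=(None,1) exec_start@5 write@6
I5 mul r1: issue@6 deps=(None,1) exec_start@6 write@9
I6 add r2: issue@7 deps=(5,None) exec_start@9 write@10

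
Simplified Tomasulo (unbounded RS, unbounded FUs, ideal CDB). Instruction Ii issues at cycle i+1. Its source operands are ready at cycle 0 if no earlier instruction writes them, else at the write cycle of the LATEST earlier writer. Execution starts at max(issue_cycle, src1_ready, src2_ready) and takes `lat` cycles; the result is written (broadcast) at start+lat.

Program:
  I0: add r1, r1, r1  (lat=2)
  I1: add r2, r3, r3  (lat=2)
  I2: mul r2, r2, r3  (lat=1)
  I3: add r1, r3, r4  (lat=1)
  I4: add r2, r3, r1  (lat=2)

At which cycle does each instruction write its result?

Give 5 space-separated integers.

Answer: 3 4 5 5 7

Derivation:
I0 add r1: issue@1 deps=(None,None) exec_start@1 write@3
I1 add r2: issue@2 deps=(None,None) exec_start@2 write@4
I2 mul r2: issue@3 deps=(1,None) exec_start@4 write@5
I3 add r1: issue@4 deps=(None,None) exec_start@4 write@5
I4 add r2: issue@5 deps=(None,3) exec_start@5 write@7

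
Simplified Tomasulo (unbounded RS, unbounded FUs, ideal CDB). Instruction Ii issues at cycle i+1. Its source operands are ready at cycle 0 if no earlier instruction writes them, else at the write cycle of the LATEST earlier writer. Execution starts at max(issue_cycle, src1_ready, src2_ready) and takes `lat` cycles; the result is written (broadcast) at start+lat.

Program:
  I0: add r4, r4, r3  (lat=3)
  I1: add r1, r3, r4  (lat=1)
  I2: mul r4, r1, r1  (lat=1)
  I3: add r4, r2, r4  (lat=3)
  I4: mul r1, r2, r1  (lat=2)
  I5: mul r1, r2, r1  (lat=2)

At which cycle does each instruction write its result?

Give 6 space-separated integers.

I0 add r4: issue@1 deps=(None,None) exec_start@1 write@4
I1 add r1: issue@2 deps=(None,0) exec_start@4 write@5
I2 mul r4: issue@3 deps=(1,1) exec_start@5 write@6
I3 add r4: issue@4 deps=(None,2) exec_start@6 write@9
I4 mul r1: issue@5 deps=(None,1) exec_start@5 write@7
I5 mul r1: issue@6 deps=(None,4) exec_start@7 write@9

Answer: 4 5 6 9 7 9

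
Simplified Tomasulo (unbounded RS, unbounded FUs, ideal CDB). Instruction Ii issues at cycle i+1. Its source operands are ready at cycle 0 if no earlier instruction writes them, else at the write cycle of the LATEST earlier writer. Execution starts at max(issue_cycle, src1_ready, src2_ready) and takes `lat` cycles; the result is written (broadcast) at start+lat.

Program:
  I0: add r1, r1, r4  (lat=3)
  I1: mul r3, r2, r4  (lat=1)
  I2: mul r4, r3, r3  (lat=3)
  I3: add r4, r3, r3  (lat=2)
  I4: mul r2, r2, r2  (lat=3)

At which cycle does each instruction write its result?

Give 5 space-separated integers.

Answer: 4 3 6 6 8

Derivation:
I0 add r1: issue@1 deps=(None,None) exec_start@1 write@4
I1 mul r3: issue@2 deps=(None,None) exec_start@2 write@3
I2 mul r4: issue@3 deps=(1,1) exec_start@3 write@6
I3 add r4: issue@4 deps=(1,1) exec_start@4 write@6
I4 mul r2: issue@5 deps=(None,None) exec_start@5 write@8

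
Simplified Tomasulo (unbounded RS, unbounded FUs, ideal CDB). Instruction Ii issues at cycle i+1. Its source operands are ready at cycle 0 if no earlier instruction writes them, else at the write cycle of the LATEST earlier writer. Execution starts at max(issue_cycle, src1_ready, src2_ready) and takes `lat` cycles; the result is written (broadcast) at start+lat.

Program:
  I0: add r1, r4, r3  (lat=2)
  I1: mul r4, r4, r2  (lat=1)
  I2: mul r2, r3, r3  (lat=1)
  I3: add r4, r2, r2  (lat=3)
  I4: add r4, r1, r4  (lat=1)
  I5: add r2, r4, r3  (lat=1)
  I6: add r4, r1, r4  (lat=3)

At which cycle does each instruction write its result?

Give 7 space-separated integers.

Answer: 3 3 4 7 8 9 11

Derivation:
I0 add r1: issue@1 deps=(None,None) exec_start@1 write@3
I1 mul r4: issue@2 deps=(None,None) exec_start@2 write@3
I2 mul r2: issue@3 deps=(None,None) exec_start@3 write@4
I3 add r4: issue@4 deps=(2,2) exec_start@4 write@7
I4 add r4: issue@5 deps=(0,3) exec_start@7 write@8
I5 add r2: issue@6 deps=(4,None) exec_start@8 write@9
I6 add r4: issue@7 deps=(0,4) exec_start@8 write@11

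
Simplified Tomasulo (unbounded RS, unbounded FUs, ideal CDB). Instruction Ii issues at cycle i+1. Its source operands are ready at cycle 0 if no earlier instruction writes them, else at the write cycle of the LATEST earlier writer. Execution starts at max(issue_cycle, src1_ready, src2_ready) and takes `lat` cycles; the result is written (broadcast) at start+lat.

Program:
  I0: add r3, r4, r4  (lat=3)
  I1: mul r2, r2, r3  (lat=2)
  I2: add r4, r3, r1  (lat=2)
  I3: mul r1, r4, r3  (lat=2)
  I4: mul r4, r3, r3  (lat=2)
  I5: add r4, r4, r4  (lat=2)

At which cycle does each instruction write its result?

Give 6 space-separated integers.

I0 add r3: issue@1 deps=(None,None) exec_start@1 write@4
I1 mul r2: issue@2 deps=(None,0) exec_start@4 write@6
I2 add r4: issue@3 deps=(0,None) exec_start@4 write@6
I3 mul r1: issue@4 deps=(2,0) exec_start@6 write@8
I4 mul r4: issue@5 deps=(0,0) exec_start@5 write@7
I5 add r4: issue@6 deps=(4,4) exec_start@7 write@9

Answer: 4 6 6 8 7 9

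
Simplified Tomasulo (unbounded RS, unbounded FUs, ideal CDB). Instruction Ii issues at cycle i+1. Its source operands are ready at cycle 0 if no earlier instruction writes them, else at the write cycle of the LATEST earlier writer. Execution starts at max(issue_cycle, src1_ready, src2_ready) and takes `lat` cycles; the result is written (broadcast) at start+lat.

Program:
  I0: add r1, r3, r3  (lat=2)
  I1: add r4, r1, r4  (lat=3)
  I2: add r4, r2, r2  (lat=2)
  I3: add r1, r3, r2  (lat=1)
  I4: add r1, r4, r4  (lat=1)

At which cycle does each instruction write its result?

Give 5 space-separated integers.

Answer: 3 6 5 5 6

Derivation:
I0 add r1: issue@1 deps=(None,None) exec_start@1 write@3
I1 add r4: issue@2 deps=(0,None) exec_start@3 write@6
I2 add r4: issue@3 deps=(None,None) exec_start@3 write@5
I3 add r1: issue@4 deps=(None,None) exec_start@4 write@5
I4 add r1: issue@5 deps=(2,2) exec_start@5 write@6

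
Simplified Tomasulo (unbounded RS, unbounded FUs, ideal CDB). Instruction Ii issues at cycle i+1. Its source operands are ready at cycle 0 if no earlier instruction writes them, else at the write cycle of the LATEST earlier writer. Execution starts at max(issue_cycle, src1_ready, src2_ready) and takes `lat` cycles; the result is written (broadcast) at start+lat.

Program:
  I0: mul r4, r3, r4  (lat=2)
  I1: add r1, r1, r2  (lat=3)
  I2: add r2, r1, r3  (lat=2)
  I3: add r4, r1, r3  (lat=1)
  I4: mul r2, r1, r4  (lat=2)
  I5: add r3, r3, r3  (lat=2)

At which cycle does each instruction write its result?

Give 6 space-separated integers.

Answer: 3 5 7 6 8 8

Derivation:
I0 mul r4: issue@1 deps=(None,None) exec_start@1 write@3
I1 add r1: issue@2 deps=(None,None) exec_start@2 write@5
I2 add r2: issue@3 deps=(1,None) exec_start@5 write@7
I3 add r4: issue@4 deps=(1,None) exec_start@5 write@6
I4 mul r2: issue@5 deps=(1,3) exec_start@6 write@8
I5 add r3: issue@6 deps=(None,None) exec_start@6 write@8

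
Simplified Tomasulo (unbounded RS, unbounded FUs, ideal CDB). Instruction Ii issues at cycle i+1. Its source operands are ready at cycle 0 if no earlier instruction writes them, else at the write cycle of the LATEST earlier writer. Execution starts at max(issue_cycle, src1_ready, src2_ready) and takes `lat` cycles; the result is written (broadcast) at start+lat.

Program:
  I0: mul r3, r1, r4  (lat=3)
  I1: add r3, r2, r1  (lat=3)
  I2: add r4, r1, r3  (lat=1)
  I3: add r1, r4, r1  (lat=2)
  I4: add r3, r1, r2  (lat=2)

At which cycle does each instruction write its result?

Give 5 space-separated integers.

Answer: 4 5 6 8 10

Derivation:
I0 mul r3: issue@1 deps=(None,None) exec_start@1 write@4
I1 add r3: issue@2 deps=(None,None) exec_start@2 write@5
I2 add r4: issue@3 deps=(None,1) exec_start@5 write@6
I3 add r1: issue@4 deps=(2,None) exec_start@6 write@8
I4 add r3: issue@5 deps=(3,None) exec_start@8 write@10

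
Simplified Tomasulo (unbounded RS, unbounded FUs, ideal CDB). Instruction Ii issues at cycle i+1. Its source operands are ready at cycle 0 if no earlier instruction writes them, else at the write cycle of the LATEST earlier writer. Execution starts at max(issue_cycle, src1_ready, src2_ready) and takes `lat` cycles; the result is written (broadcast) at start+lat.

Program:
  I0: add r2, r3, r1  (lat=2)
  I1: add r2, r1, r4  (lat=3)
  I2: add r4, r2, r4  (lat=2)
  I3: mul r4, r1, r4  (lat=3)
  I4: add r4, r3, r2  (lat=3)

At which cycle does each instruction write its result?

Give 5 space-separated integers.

I0 add r2: issue@1 deps=(None,None) exec_start@1 write@3
I1 add r2: issue@2 deps=(None,None) exec_start@2 write@5
I2 add r4: issue@3 deps=(1,None) exec_start@5 write@7
I3 mul r4: issue@4 deps=(None,2) exec_start@7 write@10
I4 add r4: issue@5 deps=(None,1) exec_start@5 write@8

Answer: 3 5 7 10 8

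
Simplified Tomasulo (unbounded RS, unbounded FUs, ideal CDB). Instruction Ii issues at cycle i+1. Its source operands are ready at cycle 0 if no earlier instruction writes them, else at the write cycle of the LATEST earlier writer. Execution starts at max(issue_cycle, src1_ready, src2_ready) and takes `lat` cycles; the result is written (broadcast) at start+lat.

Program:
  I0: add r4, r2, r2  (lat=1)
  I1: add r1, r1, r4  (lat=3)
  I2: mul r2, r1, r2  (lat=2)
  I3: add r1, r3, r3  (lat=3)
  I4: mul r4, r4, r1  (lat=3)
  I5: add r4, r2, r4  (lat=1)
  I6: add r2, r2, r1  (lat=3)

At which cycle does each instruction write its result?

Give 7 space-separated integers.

Answer: 2 5 7 7 10 11 10

Derivation:
I0 add r4: issue@1 deps=(None,None) exec_start@1 write@2
I1 add r1: issue@2 deps=(None,0) exec_start@2 write@5
I2 mul r2: issue@3 deps=(1,None) exec_start@5 write@7
I3 add r1: issue@4 deps=(None,None) exec_start@4 write@7
I4 mul r4: issue@5 deps=(0,3) exec_start@7 write@10
I5 add r4: issue@6 deps=(2,4) exec_start@10 write@11
I6 add r2: issue@7 deps=(2,3) exec_start@7 write@10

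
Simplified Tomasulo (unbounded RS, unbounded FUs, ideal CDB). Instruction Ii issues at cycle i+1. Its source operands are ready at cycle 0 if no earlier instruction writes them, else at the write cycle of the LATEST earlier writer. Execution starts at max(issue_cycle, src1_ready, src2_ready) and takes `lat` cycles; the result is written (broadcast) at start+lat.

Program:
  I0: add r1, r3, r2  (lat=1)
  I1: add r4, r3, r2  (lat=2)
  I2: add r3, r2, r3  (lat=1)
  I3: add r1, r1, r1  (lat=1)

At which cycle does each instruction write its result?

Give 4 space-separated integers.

I0 add r1: issue@1 deps=(None,None) exec_start@1 write@2
I1 add r4: issue@2 deps=(None,None) exec_start@2 write@4
I2 add r3: issue@3 deps=(None,None) exec_start@3 write@4
I3 add r1: issue@4 deps=(0,0) exec_start@4 write@5

Answer: 2 4 4 5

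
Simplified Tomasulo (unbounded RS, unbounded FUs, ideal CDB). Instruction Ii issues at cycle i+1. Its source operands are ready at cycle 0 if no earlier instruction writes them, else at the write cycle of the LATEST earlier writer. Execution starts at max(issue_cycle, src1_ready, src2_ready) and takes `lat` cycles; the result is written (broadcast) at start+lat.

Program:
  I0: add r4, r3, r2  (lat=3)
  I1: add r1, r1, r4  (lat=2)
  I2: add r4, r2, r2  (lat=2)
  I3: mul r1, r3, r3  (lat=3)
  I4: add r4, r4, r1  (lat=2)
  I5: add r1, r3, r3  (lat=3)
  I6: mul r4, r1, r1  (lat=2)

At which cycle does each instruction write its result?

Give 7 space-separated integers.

I0 add r4: issue@1 deps=(None,None) exec_start@1 write@4
I1 add r1: issue@2 deps=(None,0) exec_start@4 write@6
I2 add r4: issue@3 deps=(None,None) exec_start@3 write@5
I3 mul r1: issue@4 deps=(None,None) exec_start@4 write@7
I4 add r4: issue@5 deps=(2,3) exec_start@7 write@9
I5 add r1: issue@6 deps=(None,None) exec_start@6 write@9
I6 mul r4: issue@7 deps=(5,5) exec_start@9 write@11

Answer: 4 6 5 7 9 9 11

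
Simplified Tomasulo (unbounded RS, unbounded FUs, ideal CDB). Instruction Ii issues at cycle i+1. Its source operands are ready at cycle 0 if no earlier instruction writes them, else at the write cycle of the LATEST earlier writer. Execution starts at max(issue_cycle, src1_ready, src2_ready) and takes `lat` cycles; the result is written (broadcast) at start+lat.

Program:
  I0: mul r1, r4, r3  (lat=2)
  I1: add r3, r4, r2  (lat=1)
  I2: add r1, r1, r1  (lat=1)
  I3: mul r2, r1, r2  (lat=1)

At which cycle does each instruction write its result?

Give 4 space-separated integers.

Answer: 3 3 4 5

Derivation:
I0 mul r1: issue@1 deps=(None,None) exec_start@1 write@3
I1 add r3: issue@2 deps=(None,None) exec_start@2 write@3
I2 add r1: issue@3 deps=(0,0) exec_start@3 write@4
I3 mul r2: issue@4 deps=(2,None) exec_start@4 write@5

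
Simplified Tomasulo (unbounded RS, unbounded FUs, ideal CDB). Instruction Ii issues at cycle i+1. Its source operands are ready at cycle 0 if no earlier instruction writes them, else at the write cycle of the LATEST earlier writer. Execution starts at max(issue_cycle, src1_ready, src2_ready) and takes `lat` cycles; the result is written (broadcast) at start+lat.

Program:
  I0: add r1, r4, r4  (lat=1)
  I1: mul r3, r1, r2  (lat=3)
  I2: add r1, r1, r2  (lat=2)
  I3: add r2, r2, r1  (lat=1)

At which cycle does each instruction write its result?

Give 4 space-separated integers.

I0 add r1: issue@1 deps=(None,None) exec_start@1 write@2
I1 mul r3: issue@2 deps=(0,None) exec_start@2 write@5
I2 add r1: issue@3 deps=(0,None) exec_start@3 write@5
I3 add r2: issue@4 deps=(None,2) exec_start@5 write@6

Answer: 2 5 5 6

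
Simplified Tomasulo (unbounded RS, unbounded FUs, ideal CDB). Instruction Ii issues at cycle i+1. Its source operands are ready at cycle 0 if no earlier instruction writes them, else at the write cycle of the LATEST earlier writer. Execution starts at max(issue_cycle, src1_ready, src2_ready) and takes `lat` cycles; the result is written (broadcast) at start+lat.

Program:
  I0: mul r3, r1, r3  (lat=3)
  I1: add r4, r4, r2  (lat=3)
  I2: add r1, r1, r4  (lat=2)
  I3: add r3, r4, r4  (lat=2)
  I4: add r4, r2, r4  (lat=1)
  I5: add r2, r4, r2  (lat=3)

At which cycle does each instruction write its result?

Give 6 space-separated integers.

I0 mul r3: issue@1 deps=(None,None) exec_start@1 write@4
I1 add r4: issue@2 deps=(None,None) exec_start@2 write@5
I2 add r1: issue@3 deps=(None,1) exec_start@5 write@7
I3 add r3: issue@4 deps=(1,1) exec_start@5 write@7
I4 add r4: issue@5 deps=(None,1) exec_start@5 write@6
I5 add r2: issue@6 deps=(4,None) exec_start@6 write@9

Answer: 4 5 7 7 6 9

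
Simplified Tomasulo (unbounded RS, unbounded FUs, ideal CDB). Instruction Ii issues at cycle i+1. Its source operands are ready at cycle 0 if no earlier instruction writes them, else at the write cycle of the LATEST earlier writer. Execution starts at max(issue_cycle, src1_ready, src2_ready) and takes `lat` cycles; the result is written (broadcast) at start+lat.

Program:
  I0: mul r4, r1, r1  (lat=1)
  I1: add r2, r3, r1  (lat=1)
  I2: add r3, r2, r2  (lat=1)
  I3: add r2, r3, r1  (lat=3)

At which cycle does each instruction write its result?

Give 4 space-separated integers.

Answer: 2 3 4 7

Derivation:
I0 mul r4: issue@1 deps=(None,None) exec_start@1 write@2
I1 add r2: issue@2 deps=(None,None) exec_start@2 write@3
I2 add r3: issue@3 deps=(1,1) exec_start@3 write@4
I3 add r2: issue@4 deps=(2,None) exec_start@4 write@7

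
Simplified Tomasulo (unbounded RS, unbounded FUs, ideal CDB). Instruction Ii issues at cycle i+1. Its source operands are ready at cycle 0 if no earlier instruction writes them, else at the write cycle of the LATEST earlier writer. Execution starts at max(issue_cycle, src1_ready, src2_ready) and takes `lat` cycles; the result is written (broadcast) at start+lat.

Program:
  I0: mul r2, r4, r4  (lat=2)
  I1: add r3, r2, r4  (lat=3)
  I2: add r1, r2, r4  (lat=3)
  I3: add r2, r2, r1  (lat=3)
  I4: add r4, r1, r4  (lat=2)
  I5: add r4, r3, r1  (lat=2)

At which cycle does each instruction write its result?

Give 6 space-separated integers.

Answer: 3 6 6 9 8 8

Derivation:
I0 mul r2: issue@1 deps=(None,None) exec_start@1 write@3
I1 add r3: issue@2 deps=(0,None) exec_start@3 write@6
I2 add r1: issue@3 deps=(0,None) exec_start@3 write@6
I3 add r2: issue@4 deps=(0,2) exec_start@6 write@9
I4 add r4: issue@5 deps=(2,None) exec_start@6 write@8
I5 add r4: issue@6 deps=(1,2) exec_start@6 write@8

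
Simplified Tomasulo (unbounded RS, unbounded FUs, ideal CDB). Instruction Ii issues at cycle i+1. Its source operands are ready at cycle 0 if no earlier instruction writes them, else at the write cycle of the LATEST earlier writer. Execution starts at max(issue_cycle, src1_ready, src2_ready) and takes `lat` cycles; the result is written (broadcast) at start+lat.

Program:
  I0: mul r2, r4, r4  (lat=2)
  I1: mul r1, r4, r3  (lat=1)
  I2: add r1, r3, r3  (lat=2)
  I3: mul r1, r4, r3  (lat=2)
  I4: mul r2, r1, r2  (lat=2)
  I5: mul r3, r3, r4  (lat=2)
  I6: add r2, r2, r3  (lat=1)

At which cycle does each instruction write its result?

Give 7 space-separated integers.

I0 mul r2: issue@1 deps=(None,None) exec_start@1 write@3
I1 mul r1: issue@2 deps=(None,None) exec_start@2 write@3
I2 add r1: issue@3 deps=(None,None) exec_start@3 write@5
I3 mul r1: issue@4 deps=(None,None) exec_start@4 write@6
I4 mul r2: issue@5 deps=(3,0) exec_start@6 write@8
I5 mul r3: issue@6 deps=(None,None) exec_start@6 write@8
I6 add r2: issue@7 deps=(4,5) exec_start@8 write@9

Answer: 3 3 5 6 8 8 9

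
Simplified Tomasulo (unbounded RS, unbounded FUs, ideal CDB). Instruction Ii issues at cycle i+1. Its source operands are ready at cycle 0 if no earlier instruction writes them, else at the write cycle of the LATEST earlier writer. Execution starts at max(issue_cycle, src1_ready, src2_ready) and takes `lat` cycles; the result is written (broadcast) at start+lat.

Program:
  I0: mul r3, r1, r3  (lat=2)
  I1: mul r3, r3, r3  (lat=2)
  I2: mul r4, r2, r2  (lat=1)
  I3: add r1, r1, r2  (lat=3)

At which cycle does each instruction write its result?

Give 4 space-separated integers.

Answer: 3 5 4 7

Derivation:
I0 mul r3: issue@1 deps=(None,None) exec_start@1 write@3
I1 mul r3: issue@2 deps=(0,0) exec_start@3 write@5
I2 mul r4: issue@3 deps=(None,None) exec_start@3 write@4
I3 add r1: issue@4 deps=(None,None) exec_start@4 write@7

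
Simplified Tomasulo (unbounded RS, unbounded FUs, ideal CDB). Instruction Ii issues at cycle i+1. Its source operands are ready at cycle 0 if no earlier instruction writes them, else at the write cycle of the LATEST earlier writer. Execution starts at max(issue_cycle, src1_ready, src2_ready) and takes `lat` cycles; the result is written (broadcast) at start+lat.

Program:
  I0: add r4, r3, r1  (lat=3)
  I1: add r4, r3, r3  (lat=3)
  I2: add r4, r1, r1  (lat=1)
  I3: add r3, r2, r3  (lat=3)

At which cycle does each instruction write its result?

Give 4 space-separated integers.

Answer: 4 5 4 7

Derivation:
I0 add r4: issue@1 deps=(None,None) exec_start@1 write@4
I1 add r4: issue@2 deps=(None,None) exec_start@2 write@5
I2 add r4: issue@3 deps=(None,None) exec_start@3 write@4
I3 add r3: issue@4 deps=(None,None) exec_start@4 write@7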